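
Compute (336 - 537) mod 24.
15

(336 - 537) = -201
-201 mod 24 = 15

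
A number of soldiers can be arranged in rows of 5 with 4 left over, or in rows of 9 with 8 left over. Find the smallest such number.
M = 5 × 9 = 45. M₁ = 9, y₁ ≡ 4 (mod 5). M₂ = 5, y₂ ≡ 2 (mod 9). t = 4×9×4 + 8×5×2 ≡ 44 (mod 45). The smallest positive such number is 44.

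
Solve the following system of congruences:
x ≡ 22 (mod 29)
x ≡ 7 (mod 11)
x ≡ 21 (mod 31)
2284

Using the Chinese Remainder Theorem:
M = product of moduli = 9889
For equation 1: M_1 = 341, 341 ≡ 22 (mod 29), inverse of 341 mod 29 is 4 (check: 22 × 4 = 88 ≡ 1 (mod 29))
For equation 2: M_2 = 899, 899 ≡ 8 (mod 11), inverse of 899 mod 11 is 7 (check: 8 × 7 = 56 ≡ 1 (mod 11))
For equation 3: M_3 = 319, 319 ≡ 9 (mod 31), inverse of 319 mod 31 is 7 (check: 9 × 7 = 63 ≡ 1 (mod 31))
Combine: x ≡ Σ r_i×M_i×(M_i⁻¹ mod m_i) = 22×341×4 + 7×899×7 + 21×319×7 = 30008 + 44051 + 46893 = 120952
120952 mod 9889 = 2284
x ≡ 2284 (mod 9889)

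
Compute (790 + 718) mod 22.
12

(790 + 718) = 1508
1508 mod 22 = 12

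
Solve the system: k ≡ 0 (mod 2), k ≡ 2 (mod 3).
M = 2 × 3 = 6. M₁ = 3, y₁ ≡ 1 (mod 2). M₂ = 2, y₂ ≡ 2 (mod 3). k = 0×3×1 + 2×2×2 ≡ 2 (mod 6)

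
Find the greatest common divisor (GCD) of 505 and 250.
5

Using the Euclidean algorithm:
505 = 2 × 250 + 5
250 = 50 × 5 + 0

GCD(505, 250) = 5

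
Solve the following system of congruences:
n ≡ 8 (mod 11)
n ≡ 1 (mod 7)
8

Using the Chinese Remainder Theorem:
M = product of moduli = 77
For equation 1: M_1 = 7, 7 ≡ 7 (mod 11), inverse of 7 mod 11 is 8 (check: 7 × 8 = 56 ≡ 1 (mod 11))
For equation 2: M_2 = 11, 11 ≡ 4 (mod 7), inverse of 11 mod 7 is 2 (check: 4 × 2 = 8 ≡ 1 (mod 7))
Combine: n ≡ Σ r_i×M_i×(M_i⁻¹ mod m_i) = 8×7×8 + 1×11×2 = 448 + 22 = 470
470 mod 77 = 8
n ≡ 8 (mod 77)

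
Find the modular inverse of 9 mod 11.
9^(-1) ≡ 5 (mod 11). Verification: 9 × 5 = 45 ≡ 1 (mod 11)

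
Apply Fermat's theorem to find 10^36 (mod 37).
By Fermat's Little Theorem, 10^{36} ≡ 1 (mod 37) since 37 is prime and gcd(10, 37) = 1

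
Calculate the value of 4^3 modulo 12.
3 = 2 + 1 (binary 11). Repeated squaring mod 12: 4^1 ≡ 4; 4^2 ≡ 4² = 16 ≡ 4. Multiply: 4^3 = 4^2 × 4^1 ≡ 4 × 4 (mod 12): 4 × 4 = 16 ≡ 4. So 4^3 ≡ 4 (mod 12).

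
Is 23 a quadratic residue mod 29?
By Euler's criterion: 23^{14} ≡ 1 (mod 29). Since this equals 1, 23 is a QR.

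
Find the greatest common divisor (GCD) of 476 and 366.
2

Using the Euclidean algorithm:
476 = 1 × 366 + 110
366 = 3 × 110 + 36
110 = 3 × 36 + 2
36 = 18 × 2 + 0

GCD(476, 366) = 2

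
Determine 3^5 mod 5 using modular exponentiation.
5 = 4 + 1 (binary 101). Repeated squaring mod 5: 3^1 ≡ 3; 3^2 ≡ 3² = 9 ≡ 4; 3^4 ≡ 4² = 16 ≡ 1. Multiply: 3^5 = 3^4 × 3^1 ≡ 1 × 3 (mod 5): 1 × 3 = 3 ≡ 3. So 3^5 ≡ 3 (mod 5).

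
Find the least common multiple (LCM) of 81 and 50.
4050

First find GCD(81, 50) using the Euclidean algorithm:
81 = 1 × 50 + 31
50 = 1 × 31 + 19
31 = 1 × 19 + 12
19 = 1 × 12 + 7
12 = 1 × 7 + 5
7 = 1 × 5 + 2
5 = 2 × 2 + 1
2 = 2 × 1 + 0
GCD(81, 50) = 1

LCM formula: LCM(a, b) = (a × b) / GCD(a, b)
LCM(81, 50) = (81 × 50) / 1
LCM(81, 50) = 4050 / 1
LCM(81, 50) = 4050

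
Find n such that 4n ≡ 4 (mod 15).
1

Since gcd(4, 15) = 1 divides 4, a solution exists.
Multiply both sides by the inverse of 4 mod 15:
  4^(-1) mod 15 = 4
  x ≡ 4 × 4 ≡ 16 ≡ 1 (mod 15)
Verification: 4 × 1 = 4 = 0 × 15 + 4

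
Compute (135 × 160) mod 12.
0

(135 × 160) = 21600
21600 mod 12 = 0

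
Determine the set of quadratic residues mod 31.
QRs mod 31: {1, 2, 4, 5, 7, 8, 9, 10, 14, 16, 18, 19, 20, 25, 28}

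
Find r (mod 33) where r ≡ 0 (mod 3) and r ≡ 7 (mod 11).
M = 3 × 11 = 33. M₁ = 11, y₁ ≡ 2 (mod 3). M₂ = 3, y₂ ≡ 4 (mod 11). r = 0×11×2 + 7×3×4 ≡ 18 (mod 33)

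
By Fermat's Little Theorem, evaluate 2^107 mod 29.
By Fermat: 2^{28} ≡ 1 (mod 29). 107 = 3×28 + 23. So 2^{107} ≡ 2^{23} ≡ 10 (mod 29)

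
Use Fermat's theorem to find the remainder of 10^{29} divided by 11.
10

By Fermat's Little Theorem, a^(p-1) ≡ 1 (mod p) for prime p and gcd(a, p) = 1
Here p = 11, so 10^10 ≡ 1 (mod 11)
We can reduce the exponent: 29 mod 10 = 9
So 10^29 ≡ 10^9 (mod 11)
Computing: 10^9 mod 11 = 10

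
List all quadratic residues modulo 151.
QRs mod 151: {1, 2, 4, 5, 8, 9, 10, 11, 16, 17, 18, 19, 20, 21, 22, 25, 29, 31, 32, 34, 36, 37, 38, 39, 40, 42, 43, 44, 45, 47, 49, 50, 55, 58, 59, 62, 64, 68, 69, 72, 74, 76, 78, 80, 81, 84, 85, 86, 88, 90, 91, 94, 95, 97, 98, 99, 100, 103, 105, 110, 116, 118, 121, 123, 124, 125, 127, 128, 136, 137, 138, 139, 144, 145, 148}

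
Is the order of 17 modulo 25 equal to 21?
No, the actual order is 20, not 21.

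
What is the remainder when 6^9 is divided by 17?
9 = 8 + 1 (binary 1001). Repeated squaring mod 17: 6^1 ≡ 6; 6^2 ≡ 6² = 36 ≡ 2; 6^4 ≡ 2² = 4 ≡ 4; 6^8 ≡ 4² = 16 ≡ 16. Multiply: 6^9 = 6^8 × 6^1 ≡ 16 × 6 (mod 17): 16 × 6 = 96 ≡ 11. So 6^9 ≡ 11 (mod 17).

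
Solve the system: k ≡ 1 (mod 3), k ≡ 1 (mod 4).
M = 3 × 4 = 12. M₁ = 4, y₁ ≡ 1 (mod 3). M₂ = 3, y₂ ≡ 3 (mod 4). k = 1×4×1 + 1×3×3 ≡ 1 (mod 12)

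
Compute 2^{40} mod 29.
7

Using successive squaring:
Binary expansion of 40: 101000
Powers of 2 mod 29 (each is the square of the previous):
  2^1 ≡ 2 (mod 29)
  2^2 ≡ 2² = 4 ≡ 4 (mod 29)
  2^4 ≡ 4² = 16 ≡ 16 (mod 29)
  2^8 ≡ 16² = 256 ≡ 24 (mod 29)
  2^16 ≡ 24² = 576 ≡ 25 (mod 29)
  2^32 ≡ 25² = 625 ≡ 16 (mod 29)
40 = 32 + 8, so 2^40 = 2^32 × 2^8 ≡ 16 × 24 (mod 29)
Multiplying step by step:
  16 × 24 = 384 ≡ 7 (mod 29)
Result: 2^40 ≡ 7 (mod 29)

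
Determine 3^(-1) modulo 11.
3^(-1) ≡ 4 (mod 11). Verification: 3 × 4 = 12 ≡ 1 (mod 11)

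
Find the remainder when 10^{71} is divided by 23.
By Fermat: 10^{22} ≡ 1 (mod 23). 71 = 3×22 + 5. So 10^{71} ≡ 10^{5} ≡ 19 (mod 23)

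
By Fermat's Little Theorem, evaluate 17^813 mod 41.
By Fermat: 17^{40} ≡ 1 (mod 41). 813 ≡ 13 (mod 40). So 17^{813} ≡ 17^{13} ≡ 22 (mod 41)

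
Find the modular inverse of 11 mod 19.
11^(-1) ≡ 7 (mod 19). Verification: 11 × 7 = 77 ≡ 1 (mod 19)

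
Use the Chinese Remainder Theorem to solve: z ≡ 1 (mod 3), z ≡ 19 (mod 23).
M = 3 × 23 = 69. M₁ = 23, y₁ ≡ 2 (mod 3). M₂ = 3, y₂ ≡ 8 (mod 23). z = 1×23×2 + 19×3×8 ≡ 19 (mod 69)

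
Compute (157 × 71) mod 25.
22

(157 × 71) = 11147
11147 mod 25 = 22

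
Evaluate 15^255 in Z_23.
Using Fermat: 15^{22} ≡ 1 (mod 23). 255 ≡ 13 (mod 22). So 15^{255} ≡ 15^{13} ≡ 5 (mod 23)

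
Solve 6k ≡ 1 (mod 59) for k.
10

Using Extended Euclidean Algorithm:
gcd(6, 59) = 1
Bezout coefficients: 6 × 10 + 59 × -1 = 1
So 6 × 10 ≡ 1 (mod 59)
The inverse is 10 mod 59 = 10
Verification: 6 × 10 = 60 = 1 × 59 + 1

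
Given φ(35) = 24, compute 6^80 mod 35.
By Euler: 6^{24} ≡ 1 (mod 35) since gcd(6, 35) = 1. 80 = 3×24 + 8. So 6^{80} ≡ 6^{8} ≡ 1 (mod 35)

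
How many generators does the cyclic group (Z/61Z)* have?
16

The number of primitive roots modulo p is φ(p-1) = φ(60)
φ(60) = 16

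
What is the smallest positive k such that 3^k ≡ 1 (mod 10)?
Powers of 3 mod 10: 3^1≡3, 3^2≡9, 3^3≡7, 3^4≡1. Order = 4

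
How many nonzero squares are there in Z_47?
For prime 47, there are (p-1)/2 = (47-1)/2 = 23 quadratic residues (excluding 0).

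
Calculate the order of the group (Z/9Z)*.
6

Prime factorization: 9 = 3^2
Using the formula φ(n) = n × Π(1 - 1/p) for each prime factor p:
φ(9) = 9 × (1 - 1/3)
φ(9) = 6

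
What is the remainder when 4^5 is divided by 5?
5 = 4 + 1 (binary 101). Repeated squaring mod 5: 4^1 ≡ 4; 4^2 ≡ 4² = 16 ≡ 1; 4^4 ≡ 1² = 1 ≡ 1. Multiply: 4^5 = 4^4 × 4^1 ≡ 1 × 4 (mod 5): 1 × 4 = 4 ≡ 4. So 4^5 ≡ 4 (mod 5).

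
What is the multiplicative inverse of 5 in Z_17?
7

Using Extended Euclidean Algorithm:
gcd(5, 17) = 1
Bezout coefficients: 5 × 7 + 17 × -2 = 1
So 5 × 7 ≡ 1 (mod 17)
The inverse is 7 mod 17 = 7
Verification: 5 × 7 = 35 = 2 × 17 + 1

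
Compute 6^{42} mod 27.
0

Using successive squaring:
Binary expansion of 42: 101010
Powers of 6 mod 27 (each is the square of the previous):
  6^1 ≡ 6 (mod 27)
  6^2 ≡ 6² = 36 ≡ 9 (mod 27)
  6^4 ≡ 9² = 81 ≡ 0 (mod 27)
  6^8 ≡ 0² = 0 ≡ 0 (mod 27)
  6^16 ≡ 0² = 0 ≡ 0 (mod 27)
  6^32 ≡ 0² = 0 ≡ 0 (mod 27)
42 = 32 + 8 + 2, so 6^42 = 6^32 × 6^8 × 6^2 ≡ 0 × 0 × 9 (mod 27)
Multiplying step by step:
  0 × 0 = 0 ≡ 0 (mod 27)
  0 × 9 = 0 ≡ 0 (mod 27)
Result: 6^42 ≡ 0 (mod 27)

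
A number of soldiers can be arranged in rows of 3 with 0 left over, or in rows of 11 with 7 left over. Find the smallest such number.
M = 3 × 11 = 33. M₁ = 11, y₁ ≡ 2 (mod 3). M₂ = 3, y₂ ≡ 4 (mod 11). y = 0×11×2 + 7×3×4 ≡ 18 (mod 33). The smallest positive such number is 18.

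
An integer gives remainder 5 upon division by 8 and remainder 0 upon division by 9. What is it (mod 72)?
M = 8 × 9 = 72. M₁ = 9, y₁ ≡ 1 (mod 8). M₂ = 8, y₂ ≡ 8 (mod 9). r = 5×9×1 + 0×8×8 ≡ 45 (mod 72). The smallest positive such number is 45.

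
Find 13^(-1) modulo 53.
49

Using Extended Euclidean Algorithm:
gcd(13, 53) = 1
Bezout coefficients: 13 × -4 + 53 × 1 = 1
So 13 × -4 ≡ 1 (mod 53)
The inverse is -4 mod 53 = 49
Verification: 13 × 49 = 637 = 12 × 53 + 1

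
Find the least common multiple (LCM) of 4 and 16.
16

First find GCD(4, 16) using the Euclidean algorithm:
4 = 0 × 16 + 4
16 = 4 × 4 + 0
GCD(4, 16) = 4

LCM formula: LCM(a, b) = (a × b) / GCD(a, b)
LCM(4, 16) = (4 × 16) / 4
LCM(4, 16) = 64 / 4
LCM(4, 16) = 16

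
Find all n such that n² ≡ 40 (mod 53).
The square roots of 40 mod 53 are 27 and 26. Verify: 27² = 729 ≡ 40 (mod 53)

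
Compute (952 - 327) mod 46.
27

(952 - 327) = 625
625 mod 46 = 27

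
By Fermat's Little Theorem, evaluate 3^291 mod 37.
By Fermat: 3^{36} ≡ 1 (mod 37). 291 ≡ 3 (mod 36). So 3^{291} ≡ 3^{3} ≡ 27 (mod 37)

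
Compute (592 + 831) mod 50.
23

(592 + 831) = 1423
1423 mod 50 = 23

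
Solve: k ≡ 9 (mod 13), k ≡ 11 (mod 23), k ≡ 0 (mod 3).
M = 13 × 23 × 3 = 897. M₁ = 69, y₁ ≡ 10 (mod 13). M₂ = 39, y₂ ≡ 13 (mod 23). M₃ = 299, y₃ ≡ 2 (mod 3). k = 9×69×10 + 11×39×13 + 0×299×2 ≡ 126 (mod 897)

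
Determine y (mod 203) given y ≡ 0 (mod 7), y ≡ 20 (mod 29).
49

Using the Chinese Remainder Theorem:
M = product of moduli = 203
For equation 1: M_1 = 29, 29 ≡ 1 (mod 7), inverse of 29 mod 7 is 1 (check: 1 × 1 = 1 ≡ 1 (mod 7))
For equation 2: M_2 = 7, 7 ≡ 7 (mod 29), inverse of 7 mod 29 is 25 (check: 7 × 25 = 175 ≡ 1 (mod 29))
Combine: y ≡ Σ r_i×M_i×(M_i⁻¹ mod m_i) = 0×29×1 + 20×7×25 = 0 + 3500 = 3500
3500 mod 203 = 49
y ≡ 49 (mod 203)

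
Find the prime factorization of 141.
3 × 47

Divide by primes starting from smallest:
141 ÷ 3 = 47
47 ÷ 47 = 1

141 = 3 × 47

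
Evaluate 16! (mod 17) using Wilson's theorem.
By Wilson's theorem, (16)! ≡ -1 ≡ 16 (mod 17)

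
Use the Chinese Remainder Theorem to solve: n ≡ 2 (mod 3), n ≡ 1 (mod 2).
M = 3 × 2 = 6. M₁ = 2, y₁ ≡ 2 (mod 3). M₂ = 3, y₂ ≡ 1 (mod 2). n = 2×2×2 + 1×3×1 ≡ 5 (mod 6)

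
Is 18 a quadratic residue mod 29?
By Euler's criterion: 18^{14} ≡ 28 (mod 29). Since this equals -1 (≡ 28), 18 is not a QR.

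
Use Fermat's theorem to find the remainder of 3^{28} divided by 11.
5

By Fermat's Little Theorem, a^(p-1) ≡ 1 (mod p) for prime p and gcd(a, p) = 1
Here p = 11, so 3^10 ≡ 1 (mod 11)
We can reduce the exponent: 28 mod 10 = 8
So 3^28 ≡ 3^8 (mod 11)
Computing: 3^8 mod 11 = 5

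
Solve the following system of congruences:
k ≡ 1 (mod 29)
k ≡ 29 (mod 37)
436

Using the Chinese Remainder Theorem:
M = product of moduli = 1073
For equation 1: M_1 = 37, 37 ≡ 8 (mod 29), inverse of 37 mod 29 is 11 (check: 8 × 11 = 88 ≡ 1 (mod 29))
For equation 2: M_2 = 29, 29 ≡ 29 (mod 37), inverse of 29 mod 37 is 23 (check: 29 × 23 = 667 ≡ 1 (mod 37))
Combine: k ≡ Σ r_i×M_i×(M_i⁻¹ mod m_i) = 1×37×11 + 29×29×23 = 407 + 19343 = 19750
19750 mod 1073 = 436
k ≡ 436 (mod 1073)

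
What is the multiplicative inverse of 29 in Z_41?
29^(-1) ≡ 17 (mod 41). Verification: 29 × 17 = 493 ≡ 1 (mod 41)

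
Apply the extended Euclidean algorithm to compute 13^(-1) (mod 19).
Extended GCD: 13(3) + 19(-2) = 1. So 13^(-1) ≡ 3 ≡ 3 (mod 19). Verify: 13 × 3 = 39 ≡ 1 (mod 19)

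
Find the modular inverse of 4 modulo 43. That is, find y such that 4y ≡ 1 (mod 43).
11

Using Extended Euclidean Algorithm:
gcd(4, 43) = 1
Bezout coefficients: 4 × 11 + 43 × -1 = 1
So 4 × 11 ≡ 1 (mod 43)
The inverse is 11 mod 43 = 11
Verification: 4 × 11 = 44 = 1 × 43 + 1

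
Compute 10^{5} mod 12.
4

Using successive squaring:
Binary expansion of 5: 101
Powers of 10 mod 12 (each is the square of the previous):
  10^1 ≡ 10 (mod 12)
  10^2 ≡ 10² = 100 ≡ 4 (mod 12)
  10^4 ≡ 4² = 16 ≡ 4 (mod 12)
5 = 4 + 1, so 10^5 = 10^4 × 10^1 ≡ 4 × 10 (mod 12)
Multiplying step by step:
  4 × 10 = 40 ≡ 4 (mod 12)
Result: 10^5 ≡ 4 (mod 12)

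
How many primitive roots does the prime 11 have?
Number of primitive roots mod 11 = φ(10) = 4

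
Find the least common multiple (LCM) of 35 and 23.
805

First find GCD(35, 23) using the Euclidean algorithm:
35 = 1 × 23 + 12
23 = 1 × 12 + 11
12 = 1 × 11 + 1
11 = 11 × 1 + 0
GCD(35, 23) = 1

LCM formula: LCM(a, b) = (a × b) / GCD(a, b)
LCM(35, 23) = (35 × 23) / 1
LCM(35, 23) = 805 / 1
LCM(35, 23) = 805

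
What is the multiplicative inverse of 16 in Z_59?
16^(-1) ≡ 48 (mod 59). Verification: 16 × 48 = 768 ≡ 1 (mod 59)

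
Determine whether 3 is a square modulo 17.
By Euler's criterion: 3^{8} ≡ 16 (mod 17). Since this equals -1 (≡ 16), 3 is not a QR.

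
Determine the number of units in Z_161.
132

Prime factorization: 161 = 7 × 23
Using the formula φ(n) = n × Π(1 - 1/p) for each prime factor p:
φ(161) = 161 × (1 - 1/7) × (1 - 1/23)
φ(161) = 132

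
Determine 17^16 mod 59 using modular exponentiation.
Using repeated squaring. 16 = 16 (binary 10000). Repeated squaring mod 59: 17^1 ≡ 17; 17^2 ≡ 17² = 289 ≡ 53; 17^4 ≡ 53² = 2809 ≡ 36; 17^8 ≡ 36² = 1296 ≡ 57; 17^16 ≡ 57² = 3249 ≡ 4. So 17^16 ≡ 4 (mod 59).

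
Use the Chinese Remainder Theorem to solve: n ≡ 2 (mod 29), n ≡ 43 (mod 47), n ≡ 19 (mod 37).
26363

Using the Chinese Remainder Theorem:
M = product of moduli = 50431
For equation 1: M_1 = 1739, 1739 ≡ 28 (mod 29), inverse of 1739 mod 29 is 28 (check: 28 × 28 = 784 ≡ 1 (mod 29))
For equation 2: M_2 = 1073, 1073 ≡ 39 (mod 47), inverse of 1073 mod 47 is 41 (check: 39 × 41 = 1599 ≡ 1 (mod 47))
For equation 3: M_3 = 1363, 1363 ≡ 31 (mod 37), inverse of 1363 mod 37 is 6 (check: 31 × 6 = 186 ≡ 1 (mod 37))
Combine: n ≡ Σ r_i×M_i×(M_i⁻¹ mod m_i) = 2×1739×28 + 43×1073×41 + 19×1363×6 = 97384 + 1891699 + 155382 = 2144465
2144465 mod 50431 = 26363
n ≡ 26363 (mod 50431)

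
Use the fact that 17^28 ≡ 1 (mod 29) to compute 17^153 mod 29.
By Fermat: 17^{28} ≡ 1 (mod 29). 153 ≡ 13 (mod 28). So 17^{153} ≡ 17^{13} ≡ 17 (mod 29)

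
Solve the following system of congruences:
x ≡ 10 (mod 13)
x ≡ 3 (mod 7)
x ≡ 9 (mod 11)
647

Using the Chinese Remainder Theorem:
M = product of moduli = 1001
For equation 1: M_1 = 77, 77 ≡ 12 (mod 13), inverse of 77 mod 13 is 12 (check: 12 × 12 = 144 ≡ 1 (mod 13))
For equation 2: M_2 = 143, 143 ≡ 3 (mod 7), inverse of 143 mod 7 is 5 (check: 3 × 5 = 15 ≡ 1 (mod 7))
For equation 3: M_3 = 91, 91 ≡ 3 (mod 11), inverse of 91 mod 11 is 4 (check: 3 × 4 = 12 ≡ 1 (mod 11))
Combine: x ≡ Σ r_i×M_i×(M_i⁻¹ mod m_i) = 10×77×12 + 3×143×5 + 9×91×4 = 9240 + 2145 + 3276 = 14661
14661 mod 1001 = 647
x ≡ 647 (mod 1001)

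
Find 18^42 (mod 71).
Using repeated squaring. 42 = 32 + 8 + 2 (binary 101010). Repeated squaring mod 71: 18^1 ≡ 18; 18^2 ≡ 18² = 324 ≡ 40; 18^4 ≡ 40² = 1600 ≡ 38; 18^8 ≡ 38² = 1444 ≡ 24; 18^16 ≡ 24² = 576 ≡ 8; 18^32 ≡ 8² = 64 ≡ 64. Multiply: 18^42 = 18^32 × 18^8 × 18^2 ≡ 64 × 24 × 40 (mod 71): 64 × 24 = 1536 ≡ 45; 45 × 40 = 1800 ≡ 25. So 18^42 ≡ 25 (mod 71).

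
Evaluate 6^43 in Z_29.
Using Fermat: 6^{28} ≡ 1 (mod 29). 43 ≡ 15 (mod 28). So 6^{43} ≡ 6^{15} ≡ 6 (mod 29)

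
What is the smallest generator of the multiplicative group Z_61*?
p - 1 = 60 has prime divisors 2, 3, 5. h is a primitive root mod 61 iff h^(60/q) ≢ 1 (mod 61) for each such q.
h = 2: 2^30 ≡ 60, 2^20 ≡ 47, 2^12 ≡ 9 (mod 61); none is 1, so 2 has order 60 and is a primitive root.
The smallest primitive root mod 61 is g = 2.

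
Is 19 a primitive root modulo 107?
No

To verify, check if 19^(106/q) ≢ 1 (mod 107) for each prime divisor q of 106
Divisors of 106 = 106: [1, 2, 53, 106]
  19^(106/2) = 19^53 ≡ 1 (mod 107)
  19^(106/53) = 19^2 ≡ 40 (mod 107)
Conclusion: 19 is not a primitive root modulo 107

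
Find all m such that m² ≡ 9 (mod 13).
The square roots of 9 mod 13 are 3 and 10. Verify: 3² = 9 ≡ 9 (mod 13)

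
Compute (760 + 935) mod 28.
15

(760 + 935) = 1695
1695 mod 28 = 15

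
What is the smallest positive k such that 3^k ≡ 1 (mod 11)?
Powers of 3 mod 11: 3^1≡3, 3^2≡9, 3^3≡5, 3^4≡4, 3^5≡1. Order = 5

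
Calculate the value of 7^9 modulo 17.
9 = 8 + 1 (binary 1001). Repeated squaring mod 17: 7^1 ≡ 7; 7^2 ≡ 7² = 49 ≡ 15; 7^4 ≡ 15² = 225 ≡ 4; 7^8 ≡ 4² = 16 ≡ 16. Multiply: 7^9 = 7^8 × 7^1 ≡ 16 × 7 (mod 17): 16 × 7 = 112 ≡ 10. So 7^9 ≡ 10 (mod 17).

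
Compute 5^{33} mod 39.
5

Using successive squaring:
Binary expansion of 33: 100001
Powers of 5 mod 39 (each is the square of the previous):
  5^1 ≡ 5 (mod 39)
  5^2 ≡ 5² = 25 ≡ 25 (mod 39)
  5^4 ≡ 25² = 625 ≡ 1 (mod 39)
  5^8 ≡ 1² = 1 ≡ 1 (mod 39)
  5^16 ≡ 1² = 1 ≡ 1 (mod 39)
  5^32 ≡ 1² = 1 ≡ 1 (mod 39)
33 = 32 + 1, so 5^33 = 5^32 × 5^1 ≡ 1 × 5 (mod 39)
Multiplying step by step:
  1 × 5 = 5 ≡ 5 (mod 39)
Result: 5^33 ≡ 5 (mod 39)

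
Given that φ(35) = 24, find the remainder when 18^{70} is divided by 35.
By Euler: 18^{24} ≡ 1 (mod 35) since gcd(18, 35) = 1. 70 = 2×24 + 22. So 18^{70} ≡ 18^{22} ≡ 4 (mod 35)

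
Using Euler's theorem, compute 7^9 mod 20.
By Euler: 7^{8} ≡ 1 (mod 20) since gcd(7, 20) = 1. 9 = 1×8 + 1. So 7^{9} ≡ 7^{1} ≡ 7 (mod 20)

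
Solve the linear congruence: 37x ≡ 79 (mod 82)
11

Since gcd(37, 82) = 1 divides 79, a solution exists.
Multiply both sides by the inverse of 37 mod 82:
  37^(-1) mod 82 = 51
  x ≡ 51 × 79 ≡ 4029 ≡ 11 (mod 82)
Verification: 37 × 11 = 407 = 4 × 82 + 79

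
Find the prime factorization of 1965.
3 × 5 × 131

Divide by primes starting from smallest:
1965 ÷ 3 = 655
655 ÷ 5 = 131
131 ÷ 131 = 1

1965 = 3 × 5 × 131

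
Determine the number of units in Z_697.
640

Prime factorization: 697 = 17 × 41
Using the formula φ(n) = n × Π(1 - 1/p) for each prime factor p:
φ(697) = 697 × (1 - 1/17) × (1 - 1/41)
φ(697) = 640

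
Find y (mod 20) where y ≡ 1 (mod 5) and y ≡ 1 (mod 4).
M = 5 × 4 = 20. M₁ = 4, y₁ ≡ 4 (mod 5). M₂ = 5, y₂ ≡ 1 (mod 4). y = 1×4×4 + 1×5×1 ≡ 1 (mod 20)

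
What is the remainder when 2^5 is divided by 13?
5 = 4 + 1 (binary 101). Repeated squaring mod 13: 2^1 ≡ 2; 2^2 ≡ 2² = 4 ≡ 4; 2^4 ≡ 4² = 16 ≡ 3. Multiply: 2^5 = 2^4 × 2^1 ≡ 3 × 2 (mod 13): 3 × 2 = 6 ≡ 6. So 2^5 ≡ 6 (mod 13).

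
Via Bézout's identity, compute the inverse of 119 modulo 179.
Extended GCD: 119(-3) + 179(2) = 1. So 119^(-1) ≡ 176 ≡ 176 (mod 179). Verify: 119 × 176 = 20944 ≡ 1 (mod 179)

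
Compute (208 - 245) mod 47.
10

(208 - 245) = -37
-37 mod 47 = 10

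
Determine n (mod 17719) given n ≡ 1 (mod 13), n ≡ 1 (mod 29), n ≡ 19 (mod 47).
6787

Using the Chinese Remainder Theorem:
M = product of moduli = 17719
For equation 1: M_1 = 1363, 1363 ≡ 11 (mod 13), inverse of 1363 mod 13 is 6 (check: 11 × 6 = 66 ≡ 1 (mod 13))
For equation 2: M_2 = 611, 611 ≡ 2 (mod 29), inverse of 611 mod 29 is 15 (check: 2 × 15 = 30 ≡ 1 (mod 29))
For equation 3: M_3 = 377, 377 ≡ 1 (mod 47), inverse of 377 mod 47 is 1 (check: 1 × 1 = 1 ≡ 1 (mod 47))
Combine: n ≡ Σ r_i×M_i×(M_i⁻¹ mod m_i) = 1×1363×6 + 1×611×15 + 19×377×1 = 8178 + 9165 + 7163 = 24506
24506 mod 17719 = 6787
n ≡ 6787 (mod 17719)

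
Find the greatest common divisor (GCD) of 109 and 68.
1

Using the Euclidean algorithm:
109 = 1 × 68 + 41
68 = 1 × 41 + 27
41 = 1 × 27 + 14
27 = 1 × 14 + 13
14 = 1 × 13 + 1
13 = 13 × 1 + 0

GCD(109, 68) = 1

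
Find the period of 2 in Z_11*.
Powers of 2 mod 11: 2^1≡2, 2^2≡4, 2^3≡8, 2^4≡5, 2^5≡10, 2^6≡9, 2^7≡7, 2^8≡3, 2^9≡6, 2^10≡1. Order = 10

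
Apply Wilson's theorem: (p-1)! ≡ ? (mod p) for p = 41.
By Wilson's theorem, (40)! ≡ -1 ≡ 40 (mod 41)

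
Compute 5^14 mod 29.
Using repeated squaring. 14 = 8 + 4 + 2 (binary 1110). Repeated squaring mod 29: 5^1 ≡ 5; 5^2 ≡ 5² = 25 ≡ 25; 5^4 ≡ 25² = 625 ≡ 16; 5^8 ≡ 16² = 256 ≡ 24. Multiply: 5^14 = 5^8 × 5^4 × 5^2 ≡ 24 × 16 × 25 (mod 29): 24 × 16 = 384 ≡ 7; 7 × 25 = 175 ≡ 1. So 5^14 ≡ 1 (mod 29).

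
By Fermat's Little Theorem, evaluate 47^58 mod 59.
By Fermat's Little Theorem, 47^{58} ≡ 1 (mod 59) since 59 is prime and gcd(47, 59) = 1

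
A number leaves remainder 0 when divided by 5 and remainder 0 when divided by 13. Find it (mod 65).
M = 5 × 13 = 65. M₁ = 13, y₁ ≡ 2 (mod 5). M₂ = 5, y₂ ≡ 8 (mod 13). m = 0×13×2 + 0×5×8 ≡ 0 (mod 65)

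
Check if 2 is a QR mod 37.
By Euler's criterion: 2^{18} ≡ 36 (mod 37). Since this equals -1 (≡ 36), 2 is not a QR.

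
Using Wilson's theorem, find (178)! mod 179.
By Wilson's theorem, (178)! ≡ -1 ≡ 178 (mod 179)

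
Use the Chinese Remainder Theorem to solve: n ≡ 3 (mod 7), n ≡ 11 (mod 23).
M = 7 × 23 = 161. M₁ = 23, y₁ ≡ 4 (mod 7). M₂ = 7, y₂ ≡ 10 (mod 23). n = 3×23×4 + 11×7×10 ≡ 80 (mod 161)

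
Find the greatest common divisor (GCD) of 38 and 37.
1

Using the Euclidean algorithm:
38 = 1 × 37 + 1
37 = 37 × 1 + 0

GCD(38, 37) = 1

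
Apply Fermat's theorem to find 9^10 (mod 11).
By Fermat's Little Theorem, 9^{10} ≡ 1 (mod 11) since 11 is prime and gcd(9, 11) = 1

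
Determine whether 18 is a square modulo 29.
By Euler's criterion: 18^{14} ≡ 28 (mod 29). Since this equals -1 (≡ 28), 18 is not a QR.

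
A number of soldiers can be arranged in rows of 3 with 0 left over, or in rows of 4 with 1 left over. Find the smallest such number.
M = 3 × 4 = 12. M₁ = 4, y₁ ≡ 1 (mod 3). M₂ = 3, y₂ ≡ 3 (mod 4). x = 0×4×1 + 1×3×3 ≡ 9 (mod 12). The smallest positive such number is 9.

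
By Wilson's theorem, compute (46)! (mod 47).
By Wilson's theorem, (46)! ≡ -1 ≡ 46 (mod 47)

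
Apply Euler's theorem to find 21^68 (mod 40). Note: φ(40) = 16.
By Euler: 21^{16} ≡ 1 (mod 40) since gcd(21, 40) = 1. 68 = 4×16 + 4. So 21^{68} ≡ 21^{4} ≡ 1 (mod 40)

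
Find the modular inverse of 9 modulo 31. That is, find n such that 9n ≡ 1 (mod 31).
7

Using Extended Euclidean Algorithm:
gcd(9, 31) = 1
Bezout coefficients: 9 × 7 + 31 × -2 = 1
So 9 × 7 ≡ 1 (mod 31)
The inverse is 7 mod 31 = 7
Verification: 9 × 7 = 63 = 2 × 31 + 1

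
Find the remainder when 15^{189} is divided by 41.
By Fermat: 15^{40} ≡ 1 (mod 41). 189 = 4×40 + 29. So 15^{189} ≡ 15^{29} ≡ 17 (mod 41)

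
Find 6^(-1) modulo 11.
2

Using Extended Euclidean Algorithm:
gcd(6, 11) = 1
Bezout coefficients: 6 × 2 + 11 × -1 = 1
So 6 × 2 ≡ 1 (mod 11)
The inverse is 2 mod 11 = 2
Verification: 6 × 2 = 12 = 1 × 11 + 1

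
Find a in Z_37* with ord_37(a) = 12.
8 has order 12 mod 37 since 8^{12} ≡ 1 (mod 37) and no smaller power works.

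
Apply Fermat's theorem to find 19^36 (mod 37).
By Fermat's Little Theorem, 19^{36} ≡ 1 (mod 37) since 37 is prime and gcd(19, 37) = 1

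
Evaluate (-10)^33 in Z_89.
Using repeated squaring. (-10) ≡ 79 (mod 89). 33 = 32 + 1 (binary 100001). Repeated squaring mod 89: 79^1 ≡ 79; 79^2 ≡ 79² = 6241 ≡ 11; 79^4 ≡ 11² = 121 ≡ 32; 79^8 ≡ 32² = 1024 ≡ 45; 79^16 ≡ 45² = 2025 ≡ 67; 79^32 ≡ 67² = 4489 ≡ 39. Multiply: (-10)^33 ≡ 79^32 × 79^1 ≡ 39 × 79 (mod 89): 39 × 79 = 3081 ≡ 55. So (-10)^33 ≡ 55 (mod 89).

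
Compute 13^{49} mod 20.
13

Using successive squaring:
Binary expansion of 49: 110001
Powers of 13 mod 20 (each is the square of the previous):
  13^1 ≡ 13 (mod 20)
  13^2 ≡ 13² = 169 ≡ 9 (mod 20)
  13^4 ≡ 9² = 81 ≡ 1 (mod 20)
  13^8 ≡ 1² = 1 ≡ 1 (mod 20)
  13^16 ≡ 1² = 1 ≡ 1 (mod 20)
  13^32 ≡ 1² = 1 ≡ 1 (mod 20)
49 = 32 + 16 + 1, so 13^49 = 13^32 × 13^16 × 13^1 ≡ 1 × 1 × 13 (mod 20)
Multiplying step by step:
  1 × 1 = 1 ≡ 1 (mod 20)
  1 × 13 = 13 ≡ 13 (mod 20)
Result: 13^49 ≡ 13 (mod 20)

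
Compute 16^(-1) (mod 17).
16^(-1) ≡ 16 (mod 17). Verification: 16 × 16 = 256 ≡ 1 (mod 17)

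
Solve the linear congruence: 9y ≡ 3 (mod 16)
11

Since gcd(9, 16) = 1 divides 3, a solution exists.
Multiply both sides by the inverse of 9 mod 16:
  9^(-1) mod 16 = 9
  x ≡ 9 × 3 ≡ 27 ≡ 11 (mod 16)
Verification: 9 × 11 = 99 = 6 × 16 + 3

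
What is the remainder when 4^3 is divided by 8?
3 = 2 + 1 (binary 11). Repeated squaring mod 8: 4^1 ≡ 4; 4^2 ≡ 4² = 16 ≡ 0. Multiply: 4^3 = 4^2 × 4^1 ≡ 0 × 4 (mod 8): 0 × 4 = 0 ≡ 0. So 4^3 ≡ 0 (mod 8).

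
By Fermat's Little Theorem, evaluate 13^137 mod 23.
By Fermat: 13^{22} ≡ 1 (mod 23). 137 = 6×22 + 5. So 13^{137} ≡ 13^{5} ≡ 4 (mod 23)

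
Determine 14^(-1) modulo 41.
14^(-1) ≡ 3 (mod 41). Verification: 14 × 3 = 42 ≡ 1 (mod 41)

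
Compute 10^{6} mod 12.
4

Using successive squaring:
Binary expansion of 6: 110
Powers of 10 mod 12 (each is the square of the previous):
  10^1 ≡ 10 (mod 12)
  10^2 ≡ 10² = 100 ≡ 4 (mod 12)
  10^4 ≡ 4² = 16 ≡ 4 (mod 12)
6 = 4 + 2, so 10^6 = 10^4 × 10^2 ≡ 4 × 4 (mod 12)
Multiplying step by step:
  4 × 4 = 16 ≡ 4 (mod 12)
Result: 10^6 ≡ 4 (mod 12)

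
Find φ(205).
160

Prime factorization: 205 = 5 × 41
Using the formula φ(n) = n × Π(1 - 1/p) for each prime factor p:
φ(205) = 205 × (1 - 1/5) × (1 - 1/41)
φ(205) = 160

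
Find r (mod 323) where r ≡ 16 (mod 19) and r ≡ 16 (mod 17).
M = 19 × 17 = 323. M₁ = 17, y₁ ≡ 9 (mod 19). M₂ = 19, y₂ ≡ 9 (mod 17). r = 16×17×9 + 16×19×9 ≡ 16 (mod 323)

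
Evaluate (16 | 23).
(16/23) = 16^{11} mod 23 = 1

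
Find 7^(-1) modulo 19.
11

Using Extended Euclidean Algorithm:
gcd(7, 19) = 1
Bezout coefficients: 7 × -8 + 19 × 3 = 1
So 7 × -8 ≡ 1 (mod 19)
The inverse is -8 mod 19 = 11
Verification: 7 × 11 = 77 = 4 × 19 + 1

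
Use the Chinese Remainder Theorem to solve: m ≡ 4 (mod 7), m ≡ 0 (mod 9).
M = 7 × 9 = 63. M₁ = 9, y₁ ≡ 4 (mod 7). M₂ = 7, y₂ ≡ 4 (mod 9). m = 4×9×4 + 0×7×4 ≡ 18 (mod 63)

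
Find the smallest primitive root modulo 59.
2

A primitive root g modulo p has order p-1 = 58
Prime divisors of 58: [2, 29]
g is a primitive root iff g^(58/q) ≢ 1 (mod 59) for each prime divisor q
Testing small values:
  g = 2: 2^29 ≡ 58, 2^2 ≡ 4 (mod 59) → none is 1, primitive root!
The smallest primitive root is 2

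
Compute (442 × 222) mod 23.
6

(442 × 222) = 98124
98124 mod 23 = 6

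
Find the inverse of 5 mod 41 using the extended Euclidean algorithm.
Extended GCD: 5(-8) + 41(1) = 1. So 5^(-1) ≡ 33 ≡ 33 (mod 41). Verify: 5 × 33 = 165 ≡ 1 (mod 41)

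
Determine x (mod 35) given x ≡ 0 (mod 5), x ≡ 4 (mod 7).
25

Using the Chinese Remainder Theorem:
M = product of moduli = 35
For equation 1: M_1 = 7, 7 ≡ 2 (mod 5), inverse of 7 mod 5 is 3 (check: 2 × 3 = 6 ≡ 1 (mod 5))
For equation 2: M_2 = 5, 5 ≡ 5 (mod 7), inverse of 5 mod 7 is 3 (check: 5 × 3 = 15 ≡ 1 (mod 7))
Combine: x ≡ Σ r_i×M_i×(M_i⁻¹ mod m_i) = 0×7×3 + 4×5×3 = 0 + 60 = 60
60 mod 35 = 25
x ≡ 25 (mod 35)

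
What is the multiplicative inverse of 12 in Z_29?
17

Using Extended Euclidean Algorithm:
gcd(12, 29) = 1
Bezout coefficients: 12 × -12 + 29 × 5 = 1
So 12 × -12 ≡ 1 (mod 29)
The inverse is -12 mod 29 = 17
Verification: 12 × 17 = 204 = 7 × 29 + 1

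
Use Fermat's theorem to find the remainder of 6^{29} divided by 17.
10

By Fermat's Little Theorem, a^(p-1) ≡ 1 (mod p) for prime p and gcd(a, p) = 1
Here p = 17, so 6^16 ≡ 1 (mod 17)
We can reduce the exponent: 29 mod 16 = 13
So 6^29 ≡ 6^13 (mod 17)
Computing: 6^13 mod 17 = 10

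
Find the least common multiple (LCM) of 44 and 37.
1628

First find GCD(44, 37) using the Euclidean algorithm:
44 = 1 × 37 + 7
37 = 5 × 7 + 2
7 = 3 × 2 + 1
2 = 2 × 1 + 0
GCD(44, 37) = 1

LCM formula: LCM(a, b) = (a × b) / GCD(a, b)
LCM(44, 37) = (44 × 37) / 1
LCM(44, 37) = 1628 / 1
LCM(44, 37) = 1628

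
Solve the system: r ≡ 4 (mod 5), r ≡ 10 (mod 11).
M = 5 × 11 = 55. M₁ = 11, y₁ ≡ 1 (mod 5). M₂ = 5, y₂ ≡ 9 (mod 11). r = 4×11×1 + 10×5×9 ≡ 54 (mod 55)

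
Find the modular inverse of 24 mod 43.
24^(-1) ≡ 9 (mod 43). Verification: 24 × 9 = 216 ≡ 1 (mod 43)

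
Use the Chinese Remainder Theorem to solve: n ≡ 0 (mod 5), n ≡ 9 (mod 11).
20

Using the Chinese Remainder Theorem:
M = product of moduli = 55
For equation 1: M_1 = 11, 11 ≡ 1 (mod 5), inverse of 11 mod 5 is 1 (check: 1 × 1 = 1 ≡ 1 (mod 5))
For equation 2: M_2 = 5, 5 ≡ 5 (mod 11), inverse of 5 mod 11 is 9 (check: 5 × 9 = 45 ≡ 1 (mod 11))
Combine: n ≡ Σ r_i×M_i×(M_i⁻¹ mod m_i) = 0×11×1 + 9×5×9 = 0 + 405 = 405
405 mod 55 = 20
n ≡ 20 (mod 55)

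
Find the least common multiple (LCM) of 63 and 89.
5607

First find GCD(63, 89) using the Euclidean algorithm:
63 = 0 × 89 + 63
89 = 1 × 63 + 26
63 = 2 × 26 + 11
26 = 2 × 11 + 4
11 = 2 × 4 + 3
4 = 1 × 3 + 1
3 = 3 × 1 + 0
GCD(63, 89) = 1

LCM formula: LCM(a, b) = (a × b) / GCD(a, b)
LCM(63, 89) = (63 × 89) / 1
LCM(63, 89) = 5607 / 1
LCM(63, 89) = 5607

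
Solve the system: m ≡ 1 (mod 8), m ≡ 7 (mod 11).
M = 8 × 11 = 88. M₁ = 11, y₁ ≡ 3 (mod 8). M₂ = 8, y₂ ≡ 7 (mod 11). m = 1×11×3 + 7×8×7 ≡ 73 (mod 88)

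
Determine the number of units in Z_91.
72

Prime factorization: 91 = 7 × 13
Using the formula φ(n) = n × Π(1 - 1/p) for each prime factor p:
φ(91) = 91 × (1 - 1/7) × (1 - 1/13)
φ(91) = 72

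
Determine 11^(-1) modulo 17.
11^(-1) ≡ 14 (mod 17). Verification: 11 × 14 = 154 ≡ 1 (mod 17)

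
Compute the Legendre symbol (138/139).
(138/139) = 138^{69} mod 139 = -1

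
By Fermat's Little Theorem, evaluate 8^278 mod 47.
By Fermat: 8^{46} ≡ 1 (mod 47). 278 ≡ 2 (mod 46). So 8^{278} ≡ 8^{2} ≡ 17 (mod 47)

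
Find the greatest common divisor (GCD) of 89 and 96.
1

Using the Euclidean algorithm:
89 = 0 × 96 + 89
96 = 1 × 89 + 7
89 = 12 × 7 + 5
7 = 1 × 5 + 2
5 = 2 × 2 + 1
2 = 2 × 1 + 0

GCD(89, 96) = 1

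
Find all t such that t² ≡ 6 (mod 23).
The square roots of 6 mod 23 are 12 and 11. Verify: 12² = 144 ≡ 6 (mod 23)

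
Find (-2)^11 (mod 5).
Using Fermat: (-2)^{4} ≡ 1 (mod 5). 11 ≡ 3 (mod 4). So (-2)^{11} ≡ (-2)^{3} ≡ 2 (mod 5)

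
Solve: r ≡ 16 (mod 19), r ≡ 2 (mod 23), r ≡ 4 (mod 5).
M = 19 × 23 × 5 = 2185. M₁ = 115, y₁ ≡ 1 (mod 19). M₂ = 95, y₂ ≡ 8 (mod 23). M₃ = 437, y₃ ≡ 3 (mod 5). r = 16×115×1 + 2×95×8 + 4×437×3 ≡ 2049 (mod 2185)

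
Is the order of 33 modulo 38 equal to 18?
Yes, ord_38(33) = 18.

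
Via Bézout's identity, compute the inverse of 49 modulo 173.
Extended GCD: 49(-60) + 173(17) = 1. So 49^(-1) ≡ 113 ≡ 113 (mod 173). Verify: 49 × 113 = 5537 ≡ 1 (mod 173)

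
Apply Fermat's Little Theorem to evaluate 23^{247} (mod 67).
54

By Fermat's Little Theorem, a^(p-1) ≡ 1 (mod p) for prime p and gcd(a, p) = 1
Here p = 67, so 23^66 ≡ 1 (mod 67)
We can reduce the exponent: 247 mod 66 = 49
So 23^247 ≡ 23^49 (mod 67)
Computing: 23^49 mod 67 = 54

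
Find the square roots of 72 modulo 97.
The square roots of 72 mod 97 are 13 and 84. Verify: 13² = 169 ≡ 72 (mod 97)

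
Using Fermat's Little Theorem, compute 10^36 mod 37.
By Fermat's Little Theorem, 10^{36} ≡ 1 (mod 37) since 37 is prime and gcd(10, 37) = 1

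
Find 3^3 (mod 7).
3 = 2 + 1 (binary 11). Repeated squaring mod 7: 3^1 ≡ 3; 3^2 ≡ 3² = 9 ≡ 2. Multiply: 3^3 = 3^2 × 3^1 ≡ 2 × 3 (mod 7): 2 × 3 = 6 ≡ 6. So 3^3 ≡ 6 (mod 7).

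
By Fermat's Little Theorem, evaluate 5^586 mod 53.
By Fermat: 5^{52} ≡ 1 (mod 53). 586 ≡ 14 (mod 52). So 5^{586} ≡ 5^{14} ≡ 9 (mod 53)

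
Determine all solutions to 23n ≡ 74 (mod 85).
18

Since gcd(23, 85) = 1 divides 74, a solution exists.
Multiply both sides by the inverse of 23 mod 85:
  23^(-1) mod 85 = 37
  x ≡ 37 × 74 ≡ 2738 ≡ 18 (mod 85)
Verification: 23 × 18 = 414 = 4 × 85 + 74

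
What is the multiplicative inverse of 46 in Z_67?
46^(-1) ≡ 51 (mod 67). Verification: 46 × 51 = 2346 ≡ 1 (mod 67)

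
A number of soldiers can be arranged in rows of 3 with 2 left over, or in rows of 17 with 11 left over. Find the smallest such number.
M = 3 × 17 = 51. M₁ = 17, y₁ ≡ 2 (mod 3). M₂ = 3, y₂ ≡ 6 (mod 17). t = 2×17×2 + 11×3×6 ≡ 11 (mod 51). The smallest positive such number is 11.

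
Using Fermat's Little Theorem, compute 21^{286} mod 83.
4

By Fermat's Little Theorem, a^(p-1) ≡ 1 (mod p) for prime p and gcd(a, p) = 1
Here p = 83, so 21^82 ≡ 1 (mod 83)
We can reduce the exponent: 286 mod 82 = 40
So 21^286 ≡ 21^40 (mod 83)
Computing: 21^40 mod 83 = 4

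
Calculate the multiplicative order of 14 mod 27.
Powers of 14 mod 27: 14^1≡14, 14^2≡7, 14^3≡17, 14^4≡22, 14^5≡11, 14^6≡19, 14^7≡23, 14^8≡25, 14^9≡26, 14^10≡13, 14^11≡20, 14^12≡10, 14^13≡5, 14^14≡16, 14^15≡8, 14^16≡4, 14^17≡2, 14^18≡1. Order = 18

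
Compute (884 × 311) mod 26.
0

(884 × 311) = 274924
274924 mod 26 = 0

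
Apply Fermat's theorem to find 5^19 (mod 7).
By Fermat: 5^{6} ≡ 1 (mod 7). 19 = 3×6 + 1. So 5^{19} ≡ 5^{1} ≡ 5 (mod 7)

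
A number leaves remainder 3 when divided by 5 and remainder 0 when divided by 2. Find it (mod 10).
M = 5 × 2 = 10. M₁ = 2, y₁ ≡ 3 (mod 5). M₂ = 5, y₂ ≡ 1 (mod 2). r = 3×2×3 + 0×5×1 ≡ 8 (mod 10)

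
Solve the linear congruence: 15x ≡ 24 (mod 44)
28

Since gcd(15, 44) = 1 divides 24, a solution exists.
Multiply both sides by the inverse of 15 mod 44:
  15^(-1) mod 44 = 3
  x ≡ 3 × 24 ≡ 72 ≡ 28 (mod 44)
Verification: 15 × 28 = 420 = 9 × 44 + 24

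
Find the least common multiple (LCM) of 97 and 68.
6596

First find GCD(97, 68) using the Euclidean algorithm:
97 = 1 × 68 + 29
68 = 2 × 29 + 10
29 = 2 × 10 + 9
10 = 1 × 9 + 1
9 = 9 × 1 + 0
GCD(97, 68) = 1

LCM formula: LCM(a, b) = (a × b) / GCD(a, b)
LCM(97, 68) = (97 × 68) / 1
LCM(97, 68) = 6596 / 1
LCM(97, 68) = 6596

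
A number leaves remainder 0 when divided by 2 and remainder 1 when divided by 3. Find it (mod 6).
M = 2 × 3 = 6. M₁ = 3, y₁ ≡ 1 (mod 2). M₂ = 2, y₂ ≡ 2 (mod 3). x = 0×3×1 + 1×2×2 ≡ 4 (mod 6)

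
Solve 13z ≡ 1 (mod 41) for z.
13^(-1) ≡ 19 (mod 41). Verification: 13 × 19 = 247 ≡ 1 (mod 41)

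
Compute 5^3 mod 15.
3 = 2 + 1 (binary 11). Repeated squaring mod 15: 5^1 ≡ 5; 5^2 ≡ 5² = 25 ≡ 10. Multiply: 5^3 = 5^2 × 5^1 ≡ 10 × 5 (mod 15): 10 × 5 = 50 ≡ 5. So 5^3 ≡ 5 (mod 15).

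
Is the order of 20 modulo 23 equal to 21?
No, the actual order is 22, not 21.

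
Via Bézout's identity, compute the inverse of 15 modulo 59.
Extended GCD: 15(4) + 59(-1) = 1. So 15^(-1) ≡ 4 ≡ 4 (mod 59). Verify: 15 × 4 = 60 ≡ 1 (mod 59)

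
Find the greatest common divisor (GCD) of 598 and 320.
2

Using the Euclidean algorithm:
598 = 1 × 320 + 278
320 = 1 × 278 + 42
278 = 6 × 42 + 26
42 = 1 × 26 + 16
26 = 1 × 16 + 10
16 = 1 × 10 + 6
10 = 1 × 6 + 4
6 = 1 × 4 + 2
4 = 2 × 2 + 0

GCD(598, 320) = 2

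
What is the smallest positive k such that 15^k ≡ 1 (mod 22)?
Powers of 15 mod 22: 15^1≡15, 15^2≡5, 15^3≡9, 15^4≡3, 15^5≡1. Order = 5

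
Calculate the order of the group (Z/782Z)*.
352

Prime factorization: 782 = 2 × 17 × 23
Using the formula φ(n) = n × Π(1 - 1/p) for each prime factor p:
φ(782) = 782 × (1 - 1/2) × (1 - 1/17) × (1 - 1/23)
φ(782) = 352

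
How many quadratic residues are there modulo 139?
For prime 139, there are (p-1)/2 = (139-1)/2 = 69 quadratic residues (excluding 0).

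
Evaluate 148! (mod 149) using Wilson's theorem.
By Wilson's theorem, (148)! ≡ -1 ≡ 148 (mod 149)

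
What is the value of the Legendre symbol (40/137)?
(40/137) = 40^{68} mod 137 = -1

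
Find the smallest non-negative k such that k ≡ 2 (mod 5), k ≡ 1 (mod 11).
12

Using the Chinese Remainder Theorem:
M = product of moduli = 55
For equation 1: M_1 = 11, 11 ≡ 1 (mod 5), inverse of 11 mod 5 is 1 (check: 1 × 1 = 1 ≡ 1 (mod 5))
For equation 2: M_2 = 5, 5 ≡ 5 (mod 11), inverse of 5 mod 11 is 9 (check: 5 × 9 = 45 ≡ 1 (mod 11))
Combine: k ≡ Σ r_i×M_i×(M_i⁻¹ mod m_i) = 2×11×1 + 1×5×9 = 22 + 45 = 67
67 mod 55 = 12
k ≡ 12 (mod 55)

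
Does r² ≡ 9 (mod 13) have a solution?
By Euler's criterion: 9^{6} ≡ 1 (mod 13). Since this equals 1, 9 is a QR.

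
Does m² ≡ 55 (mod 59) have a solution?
By Euler's criterion: 55^{29} ≡ 58 (mod 59). Since this equals -1 (≡ 58), 55 is not a QR.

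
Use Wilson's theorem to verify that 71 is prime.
(70)! mod 71 = 70. Since this equals -1 (mod 71), Wilson confirms 71 is prime.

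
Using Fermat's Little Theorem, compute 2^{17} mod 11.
7

By Fermat's Little Theorem, a^(p-1) ≡ 1 (mod p) for prime p and gcd(a, p) = 1
Here p = 11, so 2^10 ≡ 1 (mod 11)
We can reduce the exponent: 17 mod 10 = 7
So 2^17 ≡ 2^7 (mod 11)
Computing: 2^7 mod 11 = 7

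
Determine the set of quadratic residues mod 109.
QRs mod 109: {1, 3, 4, 5, 7, 9, 12, 15, 16, 20, 21, 22, 25, 26, 27, 28, 29, 31, 34, 35, 36, 38, 43, 45, 46, 48, 49, 60, 61, 63, 64, 66, 71, 73, 74, 75, 78, 80, 81, 82, 83, 84, 87, 88, 89, 93, 94, 97, 100, 102, 104, 105, 106, 108}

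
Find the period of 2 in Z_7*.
Powers of 2 mod 7: 2^1≡2, 2^2≡4, 2^3≡1. Order = 3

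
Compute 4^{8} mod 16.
0

Using successive squaring:
Binary expansion of 8: 1000
Powers of 4 mod 16 (each is the square of the previous):
  4^1 ≡ 4 (mod 16)
  4^2 ≡ 4² = 16 ≡ 0 (mod 16)
  4^4 ≡ 0² = 0 ≡ 0 (mod 16)
  4^8 ≡ 0² = 0 ≡ 0 (mod 16)
8 is a power of 2, so 4^8 is the last square: ≡ 0 (mod 16)
Result: 4^8 ≡ 0 (mod 16)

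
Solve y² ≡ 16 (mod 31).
The square roots of 16 mod 31 are 4 and 27. Verify: 4² = 16 ≡ 16 (mod 31)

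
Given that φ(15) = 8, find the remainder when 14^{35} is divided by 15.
By Euler: 14^{8} ≡ 1 (mod 15) since gcd(14, 15) = 1. 35 = 4×8 + 3. So 14^{35} ≡ 14^{3} ≡ 14 (mod 15)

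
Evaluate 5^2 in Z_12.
2 = 2 (binary 10). Repeated squaring mod 12: 5^1 ≡ 5; 5^2 ≡ 5² = 25 ≡ 1. So 5^2 ≡ 1 (mod 12).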